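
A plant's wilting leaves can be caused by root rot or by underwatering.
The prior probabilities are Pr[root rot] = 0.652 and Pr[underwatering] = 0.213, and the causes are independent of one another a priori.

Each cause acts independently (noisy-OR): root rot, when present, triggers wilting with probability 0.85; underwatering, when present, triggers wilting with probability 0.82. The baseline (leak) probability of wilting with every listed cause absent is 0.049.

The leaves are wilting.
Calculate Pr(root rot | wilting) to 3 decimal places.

Under noisy-OR, P(wilting | causes) = 1 − (1−0.049)·∏(1−qᵢ) over the active causes.
Weight on root rot=true, given the evidence: 0.439927 + 0.135310 = 0.575237
Denominator P(wilting): 0.049×0.348×0.787 + 0.82882×0.348×0.213 + 0.85735×0.652×0.787 + 0.974323×0.652×0.213 = 0.650092
P(root rot | wilting) = 0.575237/0.650092 ≈ 0.885

Pr(root rot | wilting) ≈ 0.885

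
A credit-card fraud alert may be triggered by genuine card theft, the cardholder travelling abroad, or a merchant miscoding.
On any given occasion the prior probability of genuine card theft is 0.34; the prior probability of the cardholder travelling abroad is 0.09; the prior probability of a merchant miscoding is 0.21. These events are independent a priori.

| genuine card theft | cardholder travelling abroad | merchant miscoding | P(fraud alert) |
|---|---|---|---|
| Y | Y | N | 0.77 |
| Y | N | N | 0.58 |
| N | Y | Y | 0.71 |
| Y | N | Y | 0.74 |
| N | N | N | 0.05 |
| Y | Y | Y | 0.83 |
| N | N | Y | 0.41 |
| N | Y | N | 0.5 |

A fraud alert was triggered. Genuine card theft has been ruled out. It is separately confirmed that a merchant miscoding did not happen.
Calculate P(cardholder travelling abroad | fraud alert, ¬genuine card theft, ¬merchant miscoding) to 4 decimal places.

Sum P(fraud alert|·) weighted by the priors over both values of cardholder travelling abroad:
  P(fraud alert | ¬genuine card theft, ¬merchant miscoding) = 0.05×0.91 + 0.5×0.09
        = 0.045500 + 0.045000 = 0.090500
Configurations with cardholder travelling abroad contribute 0.045000, so
  P(cardholder travelling abroad | fraud alert, ¬genuine card theft, ¬merchant miscoding) = 0.045000 / 0.090500 ≈ 0.4972

P(cardholder travelling abroad | fraud alert, ¬genuine card theft, ¬merchant miscoding) ≈ 0.4972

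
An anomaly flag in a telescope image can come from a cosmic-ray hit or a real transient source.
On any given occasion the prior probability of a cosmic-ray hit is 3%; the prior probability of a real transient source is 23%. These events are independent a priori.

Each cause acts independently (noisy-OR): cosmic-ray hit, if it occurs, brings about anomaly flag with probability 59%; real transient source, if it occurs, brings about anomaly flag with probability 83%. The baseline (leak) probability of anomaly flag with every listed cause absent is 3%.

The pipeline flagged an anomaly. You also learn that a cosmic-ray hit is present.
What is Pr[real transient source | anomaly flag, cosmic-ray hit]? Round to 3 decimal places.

Pr[real transient source | anomaly flag, cosmic-ray hit] ≈ 0.316

Under noisy-OR, P(anomaly flag | causes) = 1 − (1−0.03)·∏(1−qᵢ) over the active causes.
Sum P(anomaly flag|·) weighted by the priors over both values of real transient source:
  P(anomaly flag | cosmic-ray hit) = 0.6023·0.77 + 0.932391·0.23
        = 0.463771 + 0.214450 = 0.678221
Configurations with real transient source contribute 0.214450, so
  P(real transient source | anomaly flag, cosmic-ray hit) = 0.214450 / 0.678221 ≈ 0.316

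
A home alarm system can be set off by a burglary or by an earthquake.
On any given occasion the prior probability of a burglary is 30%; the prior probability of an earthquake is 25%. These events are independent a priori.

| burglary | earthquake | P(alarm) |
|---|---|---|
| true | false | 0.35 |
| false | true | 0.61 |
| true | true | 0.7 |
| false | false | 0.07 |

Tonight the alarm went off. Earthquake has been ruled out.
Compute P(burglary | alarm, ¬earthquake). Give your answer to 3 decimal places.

P(alarm | ¬earthquake) = 0.07*0.7 + 0.35*0.3 = 0.049000 + 0.105000 = 0.154000
Restricting to configurations with burglary present: 0.35*0.3 = 0.105000.
Hence the posterior is 0.105000/0.154000 ≈ 0.682.

P(burglary | alarm, ¬earthquake) ≈ 0.682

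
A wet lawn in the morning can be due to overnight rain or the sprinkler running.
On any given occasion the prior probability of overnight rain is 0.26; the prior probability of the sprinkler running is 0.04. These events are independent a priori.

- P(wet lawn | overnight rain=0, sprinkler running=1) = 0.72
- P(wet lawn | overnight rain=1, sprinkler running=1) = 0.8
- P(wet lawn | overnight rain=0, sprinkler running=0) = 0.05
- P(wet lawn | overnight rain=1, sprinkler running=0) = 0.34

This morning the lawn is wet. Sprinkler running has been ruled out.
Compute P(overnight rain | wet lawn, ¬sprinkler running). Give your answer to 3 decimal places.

P(overnight rain | wet lawn, ¬sprinkler running) ≈ 0.705

By total probability over both values of overnight rain:
  P(wet lawn | ¬sprinkler running) = 0.05·0.74 + 0.34·0.26
        = 0.037000 + 0.088400 = 0.125400
Configurations with overnight rain contribute 0.088400, so
  P(overnight rain | wet lawn, ¬sprinkler running) = 0.088400 / 0.125400 ≈ 0.705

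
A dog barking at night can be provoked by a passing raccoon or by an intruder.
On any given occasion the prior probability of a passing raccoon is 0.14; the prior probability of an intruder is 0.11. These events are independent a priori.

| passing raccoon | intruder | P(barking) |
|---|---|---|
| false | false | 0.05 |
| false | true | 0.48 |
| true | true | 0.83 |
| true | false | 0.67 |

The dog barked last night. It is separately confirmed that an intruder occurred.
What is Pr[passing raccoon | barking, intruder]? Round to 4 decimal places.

Pr[passing raccoon | barking, intruder] ≈ 0.2197

P(barking | intruder) = 0.48·0.86 + 0.83·0.14 = 0.412800 + 0.116200 = 0.529000
The passing raccoon-present share is 0.83·0.14 = 0.116200.
P(passing raccoon | barking, intruder) = 0.116200 / 0.529000 ≈ 0.2197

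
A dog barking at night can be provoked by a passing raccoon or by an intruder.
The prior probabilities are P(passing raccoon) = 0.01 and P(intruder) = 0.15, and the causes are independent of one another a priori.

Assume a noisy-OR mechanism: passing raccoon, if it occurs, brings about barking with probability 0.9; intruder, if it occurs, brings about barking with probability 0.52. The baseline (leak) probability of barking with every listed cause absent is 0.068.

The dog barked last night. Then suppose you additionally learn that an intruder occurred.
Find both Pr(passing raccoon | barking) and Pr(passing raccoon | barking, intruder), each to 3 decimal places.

Pr(passing raccoon | barking) ≈ 0.062; Pr(passing raccoon | barking, intruder) ≈ 0.017

Under noisy-OR, P(barking | causes) = 1 − (1−0.068)·∏(1−qᵢ) over the active causes.
Enumerate the 4 (passing raccoon, intruder) configurations and weight by the priors:
  P(barking) = 0.068×0.99×0.85 + 0.55264×0.99×0.15 + 0.9068×0.01×0.85 + 0.955264×0.01×0.15
        = 0.057222 + 0.082067 + 0.007708 + 0.001433 = 0.148430
Configurations with passing raccoon contribute 0.009141, so
  P(passing raccoon | barking) = 0.009141 / 0.148430 ≈ 0.062

Now also conditioning on intruder=true:
Weight on passing raccoon=true, given the evidence: 0.955264*0.01 = 0.009553
Normalizer over all consistent configurations: 0.55264*0.99 + 0.955264*0.01 = 0.556667
Posterior = 0.009553 / 0.556667 ≈ 0.017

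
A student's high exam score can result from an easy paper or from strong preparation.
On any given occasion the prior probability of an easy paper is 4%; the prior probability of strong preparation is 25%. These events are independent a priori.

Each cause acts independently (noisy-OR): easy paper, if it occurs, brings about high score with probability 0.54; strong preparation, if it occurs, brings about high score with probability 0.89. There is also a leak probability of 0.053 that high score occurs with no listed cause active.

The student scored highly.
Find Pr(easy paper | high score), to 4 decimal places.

Pr(easy paper | high score) ≈ 0.0946

Under noisy-OR, P(high score | causes) = 1 − (1−0.053)·∏(1−qᵢ) over the active causes.
Numerator (weight on configurations with easy paper): 0.016931 + 0.009521 = 0.026452
Denominator P(high score): 0.053×0.96×0.75 + 0.89583×0.96×0.25 + 0.56438×0.04×0.75 + 0.952082×0.04×0.25 = 0.279611
Posterior = 0.026452 / 0.279611 ≈ 0.0946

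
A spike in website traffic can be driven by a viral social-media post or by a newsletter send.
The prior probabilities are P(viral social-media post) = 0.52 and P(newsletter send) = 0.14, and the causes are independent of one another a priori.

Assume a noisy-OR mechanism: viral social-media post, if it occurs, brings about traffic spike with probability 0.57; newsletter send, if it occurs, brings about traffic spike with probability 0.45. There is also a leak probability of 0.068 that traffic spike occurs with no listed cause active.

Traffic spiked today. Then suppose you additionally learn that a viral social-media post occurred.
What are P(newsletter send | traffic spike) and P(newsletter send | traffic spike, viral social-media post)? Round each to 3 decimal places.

Under noisy-OR, P(traffic spike | causes) = 1 − (1−0.068)·∏(1−qᵢ) over the active causes.
P(traffic spike) = 0.068·0.48·0.86 + 0.4874·0.48·0.14 + 0.59924·0.52·0.86 + 0.779582·0.52·0.14 = 0.028070 + 0.032753 + 0.267980 + 0.056754 = 0.385557
Restricting to configurations with newsletter send present: 0.032753 + 0.056754 = 0.089507.
P(newsletter send | traffic spike) = 0.089507 / 0.385557 ≈ 0.232

Now condition on the additional information:
For the numerator, keep only newsletter send=true terms: 0.779582*0.14 = 0.109141
Denominator P(traffic spike | viral social-media post): 0.59924*0.86 + 0.779582*0.14 = 0.624487
Posterior = 0.109141 / 0.624487 ≈ 0.175
This is intercausal reasoning (explaining away): once viral social-media post accounts for the traffic spike, newsletter send becomes less likely.

P(newsletter send | traffic spike) ≈ 0.232; P(newsletter send | traffic spike, viral social-media post) ≈ 0.175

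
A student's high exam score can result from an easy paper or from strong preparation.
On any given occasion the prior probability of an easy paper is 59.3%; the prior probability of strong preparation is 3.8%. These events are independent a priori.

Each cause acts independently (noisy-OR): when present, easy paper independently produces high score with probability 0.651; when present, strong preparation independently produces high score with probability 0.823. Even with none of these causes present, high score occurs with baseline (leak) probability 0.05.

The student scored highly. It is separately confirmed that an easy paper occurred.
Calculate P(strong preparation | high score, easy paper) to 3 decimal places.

P(strong preparation | high score, easy paper) ≈ 0.053

Under noisy-OR, P(high score | causes) = 1 − (1−0.05)·∏(1−qᵢ) over the active causes.
Weight on strong preparation=true, given the evidence: 0.941316·0.038 = 0.035770
The normalizing constant is 0.66845·0.962 + 0.941316·0.038 = 0.678819
P(strong preparation | high score, easy paper) = 0.035770/0.678819 ≈ 0.053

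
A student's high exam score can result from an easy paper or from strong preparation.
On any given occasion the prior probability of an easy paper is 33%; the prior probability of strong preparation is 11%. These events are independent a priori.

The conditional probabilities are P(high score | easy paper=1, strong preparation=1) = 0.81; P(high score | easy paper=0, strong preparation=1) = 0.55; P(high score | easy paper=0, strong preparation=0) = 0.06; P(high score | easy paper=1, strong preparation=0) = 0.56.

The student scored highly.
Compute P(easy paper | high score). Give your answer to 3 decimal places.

For the numerator, keep only easy paper=true terms: 0.164472 + 0.029403 = 0.193875
Denominator P(high score): 0.06×0.67×0.89 + 0.55×0.67×0.11 + 0.56×0.33×0.89 + 0.81×0.33×0.11 = 0.270188
Posterior = 0.193875 / 0.270188 ≈ 0.718

P(easy paper | high score) ≈ 0.718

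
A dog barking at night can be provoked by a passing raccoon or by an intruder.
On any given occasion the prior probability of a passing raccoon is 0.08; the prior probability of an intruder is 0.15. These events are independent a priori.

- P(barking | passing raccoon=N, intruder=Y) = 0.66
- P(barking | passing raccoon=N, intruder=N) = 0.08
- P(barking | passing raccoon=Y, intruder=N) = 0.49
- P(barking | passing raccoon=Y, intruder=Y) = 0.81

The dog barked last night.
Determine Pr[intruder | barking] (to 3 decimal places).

Pr[intruder | barking] ≈ 0.513

P(barking) = 0.08·0.92·0.85 + 0.66·0.92·0.15 + 0.49·0.08·0.85 + 0.81·0.08·0.15 = 0.062560 + 0.091080 + 0.033320 + 0.009720 = 0.196680
Of this, 0.100800 comes from 0.091080 + 0.009720 (the intruder=true cases).
P(intruder | barking) = 0.100800 / 0.196680 ≈ 0.513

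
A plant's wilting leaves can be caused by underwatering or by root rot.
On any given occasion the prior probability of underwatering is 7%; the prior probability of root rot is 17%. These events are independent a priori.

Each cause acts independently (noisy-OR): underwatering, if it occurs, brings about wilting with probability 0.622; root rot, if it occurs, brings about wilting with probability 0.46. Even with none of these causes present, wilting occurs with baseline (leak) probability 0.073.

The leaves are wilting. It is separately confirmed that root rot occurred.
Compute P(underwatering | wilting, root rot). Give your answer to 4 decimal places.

Under noisy-OR, P(wilting | causes) = 1 − (1−0.073)·∏(1−qᵢ) over the active causes.
Weight on underwatering=true, given the evidence: 0.810781×0.07 = 0.056755
Normalizer over all consistent configurations: 0.49942×0.93 + 0.810781×0.07 = 0.521216
Posterior = 0.056755 / 0.521216 ≈ 0.1089

P(underwatering | wilting, root rot) ≈ 0.1089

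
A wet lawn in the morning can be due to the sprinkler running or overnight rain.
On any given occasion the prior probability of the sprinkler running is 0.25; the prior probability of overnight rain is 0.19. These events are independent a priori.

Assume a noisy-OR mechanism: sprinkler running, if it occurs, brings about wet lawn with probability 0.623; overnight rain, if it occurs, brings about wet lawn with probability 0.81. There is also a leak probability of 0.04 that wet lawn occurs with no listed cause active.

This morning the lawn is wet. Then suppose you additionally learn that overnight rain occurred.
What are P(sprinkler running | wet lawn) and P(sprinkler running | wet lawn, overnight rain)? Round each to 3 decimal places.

P(sprinkler running | wet lawn) ≈ 0.552; P(sprinkler running | wet lawn, overnight rain) ≈ 0.275

Under noisy-OR, P(wet lawn | causes) = 1 − (1−0.04)·∏(1−qᵢ) over the active causes.
P(wet lawn) = 0.04·0.75·0.81 + 0.8176·0.75·0.19 + 0.63808·0.25·0.81 + 0.931235·0.25·0.19 = 0.024300 + 0.116508 + 0.129211 + 0.044234 = 0.314253
Of this, 0.173445 comes from 0.129211 + 0.044234 (the sprinkler running=true cases).
So P(sprinkler running | wet lawn) = 0.173445/0.314253 ≈ 0.552.

Now also conditioning on overnight rain=true:
P(wet lawn | overnight rain) = 0.8176×0.75 + 0.931235×0.25 = 0.613200 + 0.232809 = 0.846009
The sprinkler running-present share is 0.931235×0.25 = 0.232809.
So P(sprinkler running | wet lawn, overnight rain) = 0.232809/0.846009 ≈ 0.275.
The drop from 0.552 to 0.275 is the explaining-away (discounting) effect.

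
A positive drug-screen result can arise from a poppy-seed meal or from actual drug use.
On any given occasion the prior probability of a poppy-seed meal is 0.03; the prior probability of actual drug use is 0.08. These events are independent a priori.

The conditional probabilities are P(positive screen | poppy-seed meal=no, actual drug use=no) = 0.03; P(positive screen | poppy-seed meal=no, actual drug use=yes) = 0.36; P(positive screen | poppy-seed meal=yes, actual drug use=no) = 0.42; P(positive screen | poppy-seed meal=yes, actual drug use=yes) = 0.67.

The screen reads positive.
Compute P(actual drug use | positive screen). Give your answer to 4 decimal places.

Enumerate the 4 (poppy-seed meal, actual drug use) configurations and weight by the priors:
  P(positive screen) = 0.03×0.97×0.92 + 0.36×0.97×0.08 + 0.42×0.03×0.92 + 0.67×0.03×0.08
        = 0.026772 + 0.027936 + 0.011592 + 0.001608 = 0.067908
Configurations with actual drug use contribute 0.029544, so
  P(actual drug use | positive screen) = 0.029544 / 0.067908 ≈ 0.4351

P(actual drug use | positive screen) ≈ 0.4351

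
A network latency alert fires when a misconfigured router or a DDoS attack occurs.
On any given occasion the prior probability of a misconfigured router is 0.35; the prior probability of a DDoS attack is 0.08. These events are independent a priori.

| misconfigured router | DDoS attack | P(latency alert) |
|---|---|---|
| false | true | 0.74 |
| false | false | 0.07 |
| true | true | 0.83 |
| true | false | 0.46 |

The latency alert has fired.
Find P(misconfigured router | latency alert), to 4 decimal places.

P(misconfigured router | latency alert) ≈ 0.6808

By total probability over the 4 (misconfigured router, DDoS attack) configurations:
  P(latency alert) = 0.07*0.65*0.92 + 0.74*0.65*0.08 + 0.46*0.35*0.92 + 0.83*0.35*0.08
        = 0.041860 + 0.038480 + 0.148120 + 0.023240 = 0.251700
Keeping only the misconfigured router-present terms gives 0.171360, so
  P(misconfigured router | latency alert) = 0.171360 / 0.251700 ≈ 0.6808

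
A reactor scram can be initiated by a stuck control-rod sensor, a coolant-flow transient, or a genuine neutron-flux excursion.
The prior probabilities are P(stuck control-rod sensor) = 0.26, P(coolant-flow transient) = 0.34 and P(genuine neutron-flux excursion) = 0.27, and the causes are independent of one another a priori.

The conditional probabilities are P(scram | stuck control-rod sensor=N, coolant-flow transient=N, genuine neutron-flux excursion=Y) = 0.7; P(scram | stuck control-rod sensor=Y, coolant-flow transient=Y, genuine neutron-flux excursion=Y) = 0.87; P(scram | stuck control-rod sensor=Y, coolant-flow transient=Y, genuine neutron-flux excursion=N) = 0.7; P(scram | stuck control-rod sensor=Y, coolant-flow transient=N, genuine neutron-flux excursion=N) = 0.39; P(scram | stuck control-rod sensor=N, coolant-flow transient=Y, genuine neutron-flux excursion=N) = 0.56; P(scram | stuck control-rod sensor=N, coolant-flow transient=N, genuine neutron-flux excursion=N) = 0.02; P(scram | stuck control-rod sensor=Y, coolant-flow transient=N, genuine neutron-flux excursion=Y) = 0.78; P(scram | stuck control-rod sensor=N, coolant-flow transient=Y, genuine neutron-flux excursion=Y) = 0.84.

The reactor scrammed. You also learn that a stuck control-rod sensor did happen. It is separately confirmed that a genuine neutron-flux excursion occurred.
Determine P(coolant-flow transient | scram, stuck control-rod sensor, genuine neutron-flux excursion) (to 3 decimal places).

P(coolant-flow transient | scram, stuck control-rod sensor, genuine neutron-flux excursion) ≈ 0.365

P(scram | stuck control-rod sensor, genuine neutron-flux excursion) = 0.78×0.66 + 0.87×0.34 = 0.514800 + 0.295800 = 0.810600
Of this, 0.295800 comes from 0.87×0.34 (the coolant-flow transient=true cases).
P(coolant-flow transient | scram, stuck control-rod sensor, genuine neutron-flux excursion) = 0.295800 / 0.810600 ≈ 0.365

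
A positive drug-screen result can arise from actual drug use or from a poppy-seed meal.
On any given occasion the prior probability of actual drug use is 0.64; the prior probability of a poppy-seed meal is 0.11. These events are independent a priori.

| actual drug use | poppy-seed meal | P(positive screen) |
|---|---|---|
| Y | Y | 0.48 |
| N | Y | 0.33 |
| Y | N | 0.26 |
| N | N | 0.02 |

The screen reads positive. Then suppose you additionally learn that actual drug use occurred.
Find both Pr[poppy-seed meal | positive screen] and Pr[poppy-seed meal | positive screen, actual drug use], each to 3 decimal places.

Sum P(positive screen|·) weighted by the priors over the 4 (actual drug use, poppy-seed meal) configurations:
  P(positive screen) = 0.02·0.36·0.89 + 0.33·0.36·0.11 + 0.26·0.64·0.89 + 0.48·0.64·0.11
        = 0.006408 + 0.013068 + 0.148096 + 0.033792 = 0.201364
Configurations with poppy-seed meal contribute 0.046860, so
  P(poppy-seed meal | positive screen) = 0.046860 / 0.201364 ≈ 0.233

Now also conditioning on actual drug use=true:
By total probability over both values of poppy-seed meal:
  P(positive screen | actual drug use) = 0.26×0.89 + 0.48×0.11
        = 0.231400 + 0.052800 = 0.284200
Keeping only the poppy-seed meal-present terms gives 0.052800, so
  P(poppy-seed meal | positive screen, actual drug use) = 0.052800 / 0.284200 ≈ 0.186
— actual drug use explains away the evidence for poppy-seed meal.

Pr[poppy-seed meal | positive screen] ≈ 0.233; Pr[poppy-seed meal | positive screen, actual drug use] ≈ 0.186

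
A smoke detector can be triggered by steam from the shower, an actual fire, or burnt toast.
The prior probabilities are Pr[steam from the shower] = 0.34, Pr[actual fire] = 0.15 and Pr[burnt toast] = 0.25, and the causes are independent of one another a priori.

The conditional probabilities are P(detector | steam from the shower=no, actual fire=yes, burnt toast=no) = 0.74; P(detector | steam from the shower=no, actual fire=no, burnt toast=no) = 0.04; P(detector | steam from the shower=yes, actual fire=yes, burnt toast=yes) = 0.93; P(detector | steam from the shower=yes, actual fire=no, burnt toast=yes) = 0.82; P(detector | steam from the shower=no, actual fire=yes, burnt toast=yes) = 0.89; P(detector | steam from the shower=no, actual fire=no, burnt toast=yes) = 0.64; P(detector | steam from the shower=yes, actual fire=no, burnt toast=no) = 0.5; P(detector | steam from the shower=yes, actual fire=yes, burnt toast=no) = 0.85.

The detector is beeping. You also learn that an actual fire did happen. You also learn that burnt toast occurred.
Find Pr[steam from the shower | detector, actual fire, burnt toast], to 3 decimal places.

Pr[steam from the shower | detector, actual fire, burnt toast] ≈ 0.350

By total probability over both values of steam from the shower:
  P(detector | actual fire, burnt toast) = 0.89*0.66 + 0.93*0.34
        = 0.587400 + 0.316200 = 0.903600
Configurations with steam from the shower contribute 0.316200, so
  P(steam from the shower | detector, actual fire, burnt toast) = 0.316200 / 0.903600 ≈ 0.350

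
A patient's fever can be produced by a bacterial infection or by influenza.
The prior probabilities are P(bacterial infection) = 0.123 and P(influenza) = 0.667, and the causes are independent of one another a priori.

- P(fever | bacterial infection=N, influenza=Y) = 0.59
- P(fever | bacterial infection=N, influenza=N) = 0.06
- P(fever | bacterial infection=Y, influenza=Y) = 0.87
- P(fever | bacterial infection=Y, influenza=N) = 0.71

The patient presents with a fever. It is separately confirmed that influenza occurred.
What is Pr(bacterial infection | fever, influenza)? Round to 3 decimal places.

Pr(bacterial infection | fever, influenza) ≈ 0.171

By total probability over both values of bacterial infection:
  P(fever | influenza) = 0.59*0.877 + 0.87*0.123
        = 0.517430 + 0.107010 = 0.624440
The terms with bacterial infection present sum to 0.107010, so
  P(bacterial infection | fever, influenza) = 0.107010 / 0.624440 ≈ 0.171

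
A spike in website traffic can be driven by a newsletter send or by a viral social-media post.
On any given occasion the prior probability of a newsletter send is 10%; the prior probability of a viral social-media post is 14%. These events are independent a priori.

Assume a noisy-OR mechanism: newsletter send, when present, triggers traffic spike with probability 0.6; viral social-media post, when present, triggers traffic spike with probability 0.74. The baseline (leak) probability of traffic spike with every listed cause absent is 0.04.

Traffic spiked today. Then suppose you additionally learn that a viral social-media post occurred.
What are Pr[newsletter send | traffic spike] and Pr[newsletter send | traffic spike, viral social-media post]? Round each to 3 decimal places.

Under noisy-OR, P(traffic spike | causes) = 1 − (1−0.04)·∏(1−qᵢ) over the active causes.
P(traffic spike) = 0.04*0.9*0.86 + 0.7504*0.9*0.14 + 0.616*0.1*0.86 + 0.90016*0.1*0.14 = 0.030960 + 0.094550 + 0.052976 + 0.012602 = 0.191088
Restricting to configurations with newsletter send present: 0.052976 + 0.012602 = 0.065578.
P(newsletter send | traffic spike) = 0.065578 / 0.191088 ≈ 0.343

With the extra evidence:
Weight on newsletter send=true, given the evidence: 0.90016·0.1 = 0.090016
The normalizing constant is 0.7504·0.9 + 0.90016·0.1 = 0.765376
P(newsletter send | traffic spike, viral social-media post) = 0.090016/0.765376 ≈ 0.118

Pr[newsletter send | traffic spike] ≈ 0.343; Pr[newsletter send | traffic spike, viral social-media post] ≈ 0.118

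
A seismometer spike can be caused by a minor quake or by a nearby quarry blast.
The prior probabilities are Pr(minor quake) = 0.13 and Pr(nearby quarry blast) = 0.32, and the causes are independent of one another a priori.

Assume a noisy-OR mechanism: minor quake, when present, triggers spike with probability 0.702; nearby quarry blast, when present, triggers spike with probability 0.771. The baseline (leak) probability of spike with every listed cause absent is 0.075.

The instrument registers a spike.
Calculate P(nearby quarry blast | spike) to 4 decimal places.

Under noisy-OR, P(spike | causes) = 1 − (1−0.075)·∏(1−qᵢ) over the active causes.
Sum P(spike|·) weighted by the priors over the 4 (minor quake, nearby quarry blast) configurations:
  P(spike) = 0.075×0.87×0.68 + 0.788175×0.87×0.32 + 0.72435×0.13×0.68 + 0.936876×0.13×0.32
        = 0.044370 + 0.219428 + 0.064033 + 0.038974 = 0.366805
Configurations with nearby quarry blast contribute 0.258402, so
  P(nearby quarry blast | spike) = 0.258402 / 0.366805 ≈ 0.7045

P(nearby quarry blast | spike) ≈ 0.7045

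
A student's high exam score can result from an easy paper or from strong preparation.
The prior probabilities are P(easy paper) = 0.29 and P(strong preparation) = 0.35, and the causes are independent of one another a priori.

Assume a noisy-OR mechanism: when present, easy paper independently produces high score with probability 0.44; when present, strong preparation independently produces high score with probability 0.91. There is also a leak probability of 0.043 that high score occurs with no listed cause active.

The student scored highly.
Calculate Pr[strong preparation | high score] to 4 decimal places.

Under noisy-OR, P(high score | causes) = 1 − (1−0.043)·∏(1−qᵢ) over the active causes.
Enumerate the 4 (easy paper, strong preparation) configurations and weight by the priors:
  P(high score) = 0.043*0.71*0.65 + 0.91387*0.71*0.35 + 0.46408*0.29*0.65 + 0.951767*0.29*0.35
        = 0.019844 + 0.227097 + 0.087479 + 0.096604 = 0.431024
Configurations with strong preparation contribute 0.323701, so
  P(strong preparation | high score) = 0.323701 / 0.431024 ≈ 0.7510

Pr[strong preparation | high score] ≈ 0.7510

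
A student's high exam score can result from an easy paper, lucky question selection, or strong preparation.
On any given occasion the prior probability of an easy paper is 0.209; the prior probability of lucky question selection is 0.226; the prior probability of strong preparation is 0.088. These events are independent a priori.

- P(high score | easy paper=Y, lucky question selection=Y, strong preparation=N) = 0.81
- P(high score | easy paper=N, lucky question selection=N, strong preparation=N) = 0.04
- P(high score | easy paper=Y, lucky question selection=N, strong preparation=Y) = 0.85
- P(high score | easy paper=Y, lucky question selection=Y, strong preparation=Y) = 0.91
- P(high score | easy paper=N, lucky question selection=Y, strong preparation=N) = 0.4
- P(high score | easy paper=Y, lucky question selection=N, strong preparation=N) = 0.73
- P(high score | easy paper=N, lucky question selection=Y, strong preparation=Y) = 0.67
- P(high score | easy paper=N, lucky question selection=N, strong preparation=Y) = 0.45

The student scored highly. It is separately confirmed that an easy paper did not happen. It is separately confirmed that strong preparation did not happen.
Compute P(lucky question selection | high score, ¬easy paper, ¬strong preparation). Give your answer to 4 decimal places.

P(lucky question selection | high score, ¬easy paper, ¬strong preparation) ≈ 0.7449

P(high score | ¬easy paper, ¬strong preparation) = 0.04·0.774 + 0.4·0.226 = 0.030960 + 0.090400 = 0.121360
Of this, 0.090400 comes from 0.4·0.226 (the lucky question selection=true cases).
So P(lucky question selection | high score, ¬easy paper, ¬strong preparation) = 0.090400/0.121360 ≈ 0.7449.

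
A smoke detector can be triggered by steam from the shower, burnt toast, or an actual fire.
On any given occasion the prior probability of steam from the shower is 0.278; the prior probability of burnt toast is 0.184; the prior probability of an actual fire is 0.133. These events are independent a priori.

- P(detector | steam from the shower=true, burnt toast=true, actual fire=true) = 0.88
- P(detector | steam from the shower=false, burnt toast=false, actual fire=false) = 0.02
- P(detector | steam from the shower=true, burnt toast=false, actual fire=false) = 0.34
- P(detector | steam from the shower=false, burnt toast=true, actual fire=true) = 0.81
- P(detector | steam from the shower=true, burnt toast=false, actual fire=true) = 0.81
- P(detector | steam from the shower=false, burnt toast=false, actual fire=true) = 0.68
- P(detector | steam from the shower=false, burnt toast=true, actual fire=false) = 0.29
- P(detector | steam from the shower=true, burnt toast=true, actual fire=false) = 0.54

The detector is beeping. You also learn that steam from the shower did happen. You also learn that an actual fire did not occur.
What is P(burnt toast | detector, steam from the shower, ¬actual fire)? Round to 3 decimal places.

For the numerator, keep only burnt toast=true terms: 0.54×0.184 = 0.099360
Denominator P(detector | steam from the shower, ¬actual fire): 0.34×0.816 + 0.54×0.184 = 0.376800
P(burnt toast | detector, steam from the shower, ¬actual fire) = 0.099360/0.376800 ≈ 0.264

P(burnt toast | detector, steam from the shower, ¬actual fire) ≈ 0.264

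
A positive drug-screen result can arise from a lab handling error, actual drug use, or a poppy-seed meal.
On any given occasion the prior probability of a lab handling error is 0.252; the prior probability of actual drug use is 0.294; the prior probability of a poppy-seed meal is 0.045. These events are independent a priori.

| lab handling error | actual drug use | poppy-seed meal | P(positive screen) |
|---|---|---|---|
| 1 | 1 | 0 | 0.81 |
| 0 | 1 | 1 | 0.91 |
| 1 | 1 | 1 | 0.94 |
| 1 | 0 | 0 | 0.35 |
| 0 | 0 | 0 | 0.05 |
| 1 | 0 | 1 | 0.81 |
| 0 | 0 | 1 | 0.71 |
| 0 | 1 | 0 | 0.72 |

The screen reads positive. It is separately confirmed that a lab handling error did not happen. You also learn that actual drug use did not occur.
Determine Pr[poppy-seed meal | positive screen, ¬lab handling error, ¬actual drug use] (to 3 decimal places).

Pr[poppy-seed meal | positive screen, ¬lab handling error, ¬actual drug use] ≈ 0.401

P(positive screen | ¬lab handling error, ¬actual drug use) = 0.05×0.955 + 0.71×0.045 = 0.047750 + 0.031950 = 0.079700
Of this, 0.031950 comes from 0.71×0.045 (the poppy-seed meal=true cases).
P(poppy-seed meal | positive screen, ¬lab handling error, ¬actual drug use) = 0.031950 / 0.079700 ≈ 0.401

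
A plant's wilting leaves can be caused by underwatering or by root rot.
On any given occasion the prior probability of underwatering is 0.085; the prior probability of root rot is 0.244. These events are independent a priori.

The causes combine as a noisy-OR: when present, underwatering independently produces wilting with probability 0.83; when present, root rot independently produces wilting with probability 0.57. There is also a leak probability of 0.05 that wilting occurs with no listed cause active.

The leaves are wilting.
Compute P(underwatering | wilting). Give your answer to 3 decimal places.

Under noisy-OR, P(wilting | causes) = 1 − (1−0.05)·∏(1−qᵢ) over the active causes.
Numerator (weight on configurations with underwatering): 0.053882 + 0.019300 = 0.073182
The normalizing constant is 0.05*0.915*0.756 + 0.5915*0.915*0.244 + 0.8385*0.085*0.756 + 0.930555*0.085*0.244 = 0.239827
P(underwatering | wilting) = 0.073182/0.239827 ≈ 0.305

P(underwatering | wilting) ≈ 0.305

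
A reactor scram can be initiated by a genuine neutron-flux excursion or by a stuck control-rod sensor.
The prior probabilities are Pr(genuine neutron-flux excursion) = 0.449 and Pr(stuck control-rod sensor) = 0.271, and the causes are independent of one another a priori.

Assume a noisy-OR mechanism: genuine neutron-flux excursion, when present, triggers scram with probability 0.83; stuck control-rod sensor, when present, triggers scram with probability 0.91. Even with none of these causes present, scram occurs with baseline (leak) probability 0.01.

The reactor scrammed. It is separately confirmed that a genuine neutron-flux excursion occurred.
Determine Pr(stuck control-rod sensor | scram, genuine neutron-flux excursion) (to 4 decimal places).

Under noisy-OR, P(scram | causes) = 1 − (1−0.01)·∏(1−qᵢ) over the active causes.
Sum P(scram|·) weighted by the priors over both values of stuck control-rod sensor:
  P(scram | genuine neutron-flux excursion) = 0.8317*0.729 + 0.984853*0.271
        = 0.606309 + 0.266895 = 0.873204
The terms with stuck control-rod sensor present sum to 0.266895, so
  P(stuck control-rod sensor | scram, genuine neutron-flux excursion) = 0.266895 / 0.873204 ≈ 0.3057

Pr(stuck control-rod sensor | scram, genuine neutron-flux excursion) ≈ 0.3057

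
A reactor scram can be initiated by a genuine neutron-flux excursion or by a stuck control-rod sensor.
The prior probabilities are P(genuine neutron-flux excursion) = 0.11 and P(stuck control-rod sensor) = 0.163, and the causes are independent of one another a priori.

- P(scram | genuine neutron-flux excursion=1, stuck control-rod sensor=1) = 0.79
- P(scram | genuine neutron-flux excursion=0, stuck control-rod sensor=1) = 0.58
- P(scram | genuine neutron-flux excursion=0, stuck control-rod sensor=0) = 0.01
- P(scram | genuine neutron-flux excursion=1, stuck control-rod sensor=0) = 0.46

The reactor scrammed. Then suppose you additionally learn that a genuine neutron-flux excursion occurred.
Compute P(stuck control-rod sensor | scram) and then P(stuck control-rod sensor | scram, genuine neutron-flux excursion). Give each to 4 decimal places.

P(stuck control-rod sensor | scram) ≈ 0.6637; P(stuck control-rod sensor | scram, genuine neutron-flux excursion) ≈ 0.2506

Sum P(scram|·) weighted by the priors over the 4 (genuine neutron-flux excursion, stuck control-rod sensor) configurations:
  P(scram) = 0.01·0.89·0.837 + 0.58·0.89·0.163 + 0.46·0.11·0.837 + 0.79·0.11·0.163
        = 0.007449 + 0.084141 + 0.042352 + 0.014165 = 0.148107
Keeping only the stuck control-rod sensor-present terms gives 0.098306, so
  P(stuck control-rod sensor | scram) = 0.098306 / 0.148107 ≈ 0.6637

Now also conditioning on genuine neutron-flux excursion=true:
Numerator (weight on configurations with stuck control-rod sensor): 0.79*0.163 = 0.128770
The normalizing constant is 0.46*0.837 + 0.79*0.163 = 0.513790
Posterior = 0.128770 / 0.513790 ≈ 0.2506
This is intercausal reasoning (explaining away): once genuine neutron-flux excursion accounts for the scram, stuck control-rod sensor becomes less likely.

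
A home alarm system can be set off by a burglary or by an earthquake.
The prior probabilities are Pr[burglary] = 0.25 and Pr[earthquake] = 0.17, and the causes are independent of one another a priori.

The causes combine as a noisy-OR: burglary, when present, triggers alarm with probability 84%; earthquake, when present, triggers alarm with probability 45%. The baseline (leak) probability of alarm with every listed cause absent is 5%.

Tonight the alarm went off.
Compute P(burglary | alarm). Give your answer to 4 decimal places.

Under noisy-OR, P(alarm | causes) = 1 − (1−0.05)·∏(1−qᵢ) over the active causes.
Weight on burglary=true, given the evidence: 0.175960 + 0.038947 = 0.214907
The normalizing constant is 0.05·0.75·0.83 + 0.4775·0.75·0.17 + 0.848·0.25·0.83 + 0.9164·0.25·0.17 = 0.306913
P(burglary | alarm) = 0.214907/0.306913 ≈ 0.7002

P(burglary | alarm) ≈ 0.7002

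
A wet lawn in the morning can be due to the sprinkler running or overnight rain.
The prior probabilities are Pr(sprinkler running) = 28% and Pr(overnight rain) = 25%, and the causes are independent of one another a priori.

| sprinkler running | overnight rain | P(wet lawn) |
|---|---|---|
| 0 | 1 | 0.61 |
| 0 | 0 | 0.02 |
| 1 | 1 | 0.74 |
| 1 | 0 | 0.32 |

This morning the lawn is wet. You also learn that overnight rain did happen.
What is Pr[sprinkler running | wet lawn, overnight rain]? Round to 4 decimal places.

P(wet lawn | overnight rain) = 0.61*0.72 + 0.74*0.28 = 0.439200 + 0.207200 = 0.646400
The sprinkler running-present share is 0.74*0.28 = 0.207200.
P(sprinkler running | wet lawn, overnight rain) = 0.207200 / 0.646400 ≈ 0.3205

Pr[sprinkler running | wet lawn, overnight rain] ≈ 0.3205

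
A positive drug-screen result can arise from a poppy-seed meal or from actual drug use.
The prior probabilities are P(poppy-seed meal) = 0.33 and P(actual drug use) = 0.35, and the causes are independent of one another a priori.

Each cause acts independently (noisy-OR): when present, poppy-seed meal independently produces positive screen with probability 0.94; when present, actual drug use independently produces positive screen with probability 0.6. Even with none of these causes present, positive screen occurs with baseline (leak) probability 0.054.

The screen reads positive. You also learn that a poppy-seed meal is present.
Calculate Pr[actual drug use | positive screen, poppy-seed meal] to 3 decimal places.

Under noisy-OR, P(positive screen | causes) = 1 − (1−0.054)·∏(1−qᵢ) over the active causes.
For the numerator, keep only actual drug use=true terms: 0.977296·0.35 = 0.342054
The normalizing constant is 0.94324·0.65 + 0.977296·0.35 = 0.955160
Posterior = 0.342054 / 0.955160 ≈ 0.358

Pr[actual drug use | positive screen, poppy-seed meal] ≈ 0.358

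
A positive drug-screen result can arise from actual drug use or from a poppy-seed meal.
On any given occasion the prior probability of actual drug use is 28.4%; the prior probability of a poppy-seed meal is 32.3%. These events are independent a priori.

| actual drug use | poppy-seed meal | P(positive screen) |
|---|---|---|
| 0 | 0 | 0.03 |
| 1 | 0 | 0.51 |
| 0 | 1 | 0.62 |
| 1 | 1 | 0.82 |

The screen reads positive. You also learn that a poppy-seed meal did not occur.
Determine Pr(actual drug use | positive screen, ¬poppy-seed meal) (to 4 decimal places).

P(positive screen | ¬poppy-seed meal) = 0.03·0.716 + 0.51·0.284 = 0.021480 + 0.144840 = 0.166320
Of this, 0.144840 comes from 0.51·0.284 (the actual drug use=true cases).
P(actual drug use | positive screen, ¬poppy-seed meal) = 0.144840 / 0.166320 ≈ 0.8709

Pr(actual drug use | positive screen, ¬poppy-seed meal) ≈ 0.8709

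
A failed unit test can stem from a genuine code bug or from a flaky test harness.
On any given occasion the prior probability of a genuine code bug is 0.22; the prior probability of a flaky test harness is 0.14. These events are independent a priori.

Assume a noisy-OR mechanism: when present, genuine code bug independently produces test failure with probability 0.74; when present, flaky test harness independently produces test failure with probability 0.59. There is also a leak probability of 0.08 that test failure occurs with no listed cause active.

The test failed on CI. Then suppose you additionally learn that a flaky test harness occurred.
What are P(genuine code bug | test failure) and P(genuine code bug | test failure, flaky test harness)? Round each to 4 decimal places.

P(genuine code bug | test failure) ≈ 0.5853; P(genuine code bug | test failure, flaky test harness) ≈ 0.2900

Under noisy-OR, P(test failure | causes) = 1 − (1−0.08)·∏(1−qᵢ) over the active causes.
Enumerate the 4 (genuine code bug, flaky test harness) configurations and weight by the priors:
  P(test failure) = 0.08*0.78*0.86 + 0.6228*0.78*0.14 + 0.7608*0.22*0.86 + 0.901928*0.22*0.14
        = 0.053664 + 0.068010 + 0.143943 + 0.027779 = 0.293396
Keeping only the genuine code bug-present terms gives 0.171722, so
  P(genuine code bug | test failure) = 0.171722 / 0.293396 ≈ 0.5853

Now condition on the additional information:
Weight on genuine code bug=true, given the evidence: 0.901928*0.22 = 0.198424
Normalizer over all consistent configurations: 0.6228*0.78 + 0.901928*0.22 = 0.684208
P(genuine code bug | test failure, flaky test harness) = 0.198424/0.684208 ≈ 0.2900
The drop from 0.5853 to 0.2900 is the explaining-away (discounting) effect.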